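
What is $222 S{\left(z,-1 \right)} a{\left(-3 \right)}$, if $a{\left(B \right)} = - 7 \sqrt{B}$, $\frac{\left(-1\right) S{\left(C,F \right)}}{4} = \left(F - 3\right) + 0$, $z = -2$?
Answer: $- 24864 i \sqrt{3} \approx - 43066.0 i$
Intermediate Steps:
$S{\left(C,F \right)} = 12 - 4 F$ ($S{\left(C,F \right)} = - 4 \left(\left(F - 3\right) + 0\right) = - 4 \left(\left(-3 + F\right) + 0\right) = - 4 \left(-3 + F\right) = 12 - 4 F$)
$222 S{\left(z,-1 \right)} a{\left(-3 \right)} = 222 \left(12 - -4\right) \left(- 7 \sqrt{-3}\right) = 222 \left(12 + 4\right) \left(- 7 i \sqrt{3}\right) = 222 \cdot 16 \left(- 7 i \sqrt{3}\right) = 222 \left(- 112 i \sqrt{3}\right) = - 24864 i \sqrt{3}$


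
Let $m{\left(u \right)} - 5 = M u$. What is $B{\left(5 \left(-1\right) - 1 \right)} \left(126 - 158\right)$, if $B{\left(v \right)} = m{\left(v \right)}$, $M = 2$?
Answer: $224$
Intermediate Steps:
$m{\left(u \right)} = 5 + 2 u$
$B{\left(v \right)} = 5 + 2 v$
$B{\left(5 \left(-1\right) - 1 \right)} \left(126 - 158\right) = \left(5 + 2 \left(5 \left(-1\right) - 1\right)\right) \left(126 - 158\right) = \left(5 + 2 \left(-5 - 1\right)\right) \left(-32\right) = \left(5 + 2 \left(-6\right)\right) \left(-32\right) = \left(5 - 12\right) \left(-32\right) = \left(-7\right) \left(-32\right) = 224$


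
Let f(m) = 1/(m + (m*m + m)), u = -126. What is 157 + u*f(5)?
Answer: 767/5 ≈ 153.40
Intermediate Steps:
f(m) = 1/(m**2 + 2*m) (f(m) = 1/(m + (m**2 + m)) = 1/(m + (m + m**2)) = 1/(m**2 + 2*m))
157 + u*f(5) = 157 - 126/(5*(2 + 5)) = 157 - 126/(5*7) = 157 - 126*1/35 = 157 - 18/5 = 767/5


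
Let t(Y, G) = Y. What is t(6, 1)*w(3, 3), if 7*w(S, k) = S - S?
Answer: 0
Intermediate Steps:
w(S, k) = 0 (w(S, k) = (S - S)/7 = (⅐)*0 = 0)
t(6, 1)*w(3, 3) = 6*0 = 0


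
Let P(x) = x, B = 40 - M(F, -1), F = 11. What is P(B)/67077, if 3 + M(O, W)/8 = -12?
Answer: 160/67077 ≈ 0.0023853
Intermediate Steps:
M(O, W) = -120 (M(O, W) = -24 + 8*(-12) = -24 - 96 = -120)
B = 160 (B = 40 - 1*(-120) = 40 + 120 = 160)
P(B)/67077 = 160/67077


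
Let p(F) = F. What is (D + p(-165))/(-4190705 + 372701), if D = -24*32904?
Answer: 263287/1272668 ≈ 0.20688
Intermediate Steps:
D = -789696
(D + p(-165))/(-4190705 + 372701) = (-789696 - 165)/(-4190705 + 372701) = -789861/(-3818004) = -789861*(-1/3818004) = 263287/1272668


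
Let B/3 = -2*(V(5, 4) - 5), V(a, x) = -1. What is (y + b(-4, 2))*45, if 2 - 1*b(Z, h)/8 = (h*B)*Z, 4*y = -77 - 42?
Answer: 412245/4 ≈ 1.0306e+5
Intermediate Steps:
y = -119/4 (y = (-77 - 42)/4 = (¼)*(-119) = -119/4 ≈ -29.750)
B = 36 (B = 3*(-2*(-1 - 5)) = 3*(-2*(-6)) = 3*12 = 36)
b(Z, h) = 16 - 288*Z*h (b(Z, h) = 16 - 8*h*36*Z = 16 - 8*36*h*Z = 16 - 288*Z*h)
(y + b(-4, 2))*45 = (-119/4 + (16 - 288*(-4)*2))*45 = (-119/4 + (16 + 2304))*45 = (-119/4 + 2320)*45 = (9161/4)*45 = 412245/4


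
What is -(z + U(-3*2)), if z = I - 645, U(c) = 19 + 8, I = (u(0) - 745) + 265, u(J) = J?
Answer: 1098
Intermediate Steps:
I = -480 (I = (0 - 745) + 265 = -745 + 265 = -480)
U(c) = 27
z = -1125 (z = -480 - 645 = -1125)
-(z + U(-3*2)) = -(-1125 + 27) = -1*(-1098) = 1098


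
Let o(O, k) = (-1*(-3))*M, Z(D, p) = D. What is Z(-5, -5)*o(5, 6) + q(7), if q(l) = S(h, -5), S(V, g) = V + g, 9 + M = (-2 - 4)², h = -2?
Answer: -412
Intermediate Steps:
M = 27 (M = -9 + (-2 - 4)² = -9 + (-6)² = -9 + 36 = 27)
o(O, k) = 81 (o(O, k) = -1*(-3)*27 = 3*27 = 81)
q(l) = -7 (q(l) = -2 - 5 = -7)
Z(-5, -5)*o(5, 6) + q(7) = -5*81 - 7 = -405 - 7 = -412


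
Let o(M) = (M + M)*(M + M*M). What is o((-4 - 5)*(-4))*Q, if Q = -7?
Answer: -671328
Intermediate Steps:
o(M) = 2*M*(M + M²) (o(M) = (2*M)*(M + M²) = 2*M*(M + M²))
o((-4 - 5)*(-4))*Q = (2*((-4 - 5)*(-4))²*(1 + (-4 - 5)*(-4)))*(-7) = (2*(-9*(-4))²*(1 - 9*(-4)))*(-7) = (2*36²*(1 + 36))*(-7) = (2*1296*37)*(-7) = 95904*(-7) = -671328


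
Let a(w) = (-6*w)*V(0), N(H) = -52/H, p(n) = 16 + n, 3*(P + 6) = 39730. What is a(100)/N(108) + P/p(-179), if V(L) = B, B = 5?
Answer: 39092744/6357 ≈ 6149.6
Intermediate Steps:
P = 39712/3 (P = -6 + (1/3)*39730 = -6 + 39730/3 = 39712/3 ≈ 13237.)
V(L) = 5
a(w) = -30*w (a(w) = -6*w*5 = -30*w)
a(100)/N(108) + P/p(-179) = (-30*100)/((-52/108)) + 39712/(3*(16 - 179)) = -3000/((-52*1/108)) + (39712/3)/(-163) = -3000/(-13/27) + (39712/3)*(-1/163) = -3000*(-27/13) - 39712/489 = 81000/13 - 39712/489 = 39092744/6357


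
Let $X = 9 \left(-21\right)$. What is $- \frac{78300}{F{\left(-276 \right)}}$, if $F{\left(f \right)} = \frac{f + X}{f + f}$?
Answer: $- \frac{2881440}{31} \approx -92950.0$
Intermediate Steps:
$X = -189$
$F{\left(f \right)} = \frac{-189 + f}{2 f}$ ($F{\left(f \right)} = \frac{f - 189}{f + f} = \frac{-189 + f}{2 f}$)
$- \frac{78300}{F{\left(-276 \right)}} = - \frac{78300}{\frac{1}{2} \frac{1}{-276} \left(-189 - 276\right)} = - \frac{78300}{\frac{1}{2} \left(- \frac{1}{276}\right) \left(-465\right)} = - \frac{78300}{\frac{155}{184}} = \left(-78300\right) \frac{184}{155} = - \frac{2881440}{31}$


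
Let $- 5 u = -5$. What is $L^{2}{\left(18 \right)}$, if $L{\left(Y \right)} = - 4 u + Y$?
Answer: $196$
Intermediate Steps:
$u = 1$ ($u = \left(- \frac{1}{5}\right) \left(-5\right) = 1$)
$L{\left(Y \right)} = -4 + Y$ ($L{\left(Y \right)} = \left(-4\right) 1 + Y = -4 + Y$)
$L^{2}{\left(18 \right)} = \left(-4 + 18\right)^{2} = 14^{2} = 196$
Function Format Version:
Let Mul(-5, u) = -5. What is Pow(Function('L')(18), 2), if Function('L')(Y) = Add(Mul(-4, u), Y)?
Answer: 196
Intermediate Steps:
u = 1 (u = Mul(Rational(-1, 5), -5) = 1)
Function('L')(Y) = Add(-4, Y) (Function('L')(Y) = Add(Mul(-4, 1), Y) = Add(-4, Y))
Pow(Function('L')(18), 2) = Pow(Add(-4, 18), 2) = Pow(14, 2) = 196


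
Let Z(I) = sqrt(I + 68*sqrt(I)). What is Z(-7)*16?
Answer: 16*sqrt(-7 + 68*I*sqrt(7)) ≈ 148.83 + 154.73*I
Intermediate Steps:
Z(-7)*16 = sqrt(-7 + 68*sqrt(-7))*16 = sqrt(-7 + 68*(I*sqrt(7)))*16 = sqrt(-7 + 68*I*sqrt(7))*16 = 16*sqrt(-7 + 68*I*sqrt(7))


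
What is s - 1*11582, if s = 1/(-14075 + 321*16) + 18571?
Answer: 62474670/8939 ≈ 6989.0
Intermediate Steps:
s = 166006168/8939 (s = 1/(-14075 + 5136) + 18571 = 1/(-8939) + 18571 = -1/8939 + 18571 = 166006168/8939 ≈ 18571.)
s - 1*11582 = 166006168/8939 - 1*11582 = 166006168/8939 - 11582 = 62474670/8939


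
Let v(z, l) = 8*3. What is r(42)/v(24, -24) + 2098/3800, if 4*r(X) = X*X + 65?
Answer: 893951/45600 ≈ 19.604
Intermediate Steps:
r(X) = 65/4 + X²/4 (r(X) = (X*X + 65)/4 = (X² + 65)/4 = (65 + X²)/4 = 65/4 + X²/4)
v(z, l) = 24
r(42)/v(24, -24) + 2098/3800 = (65/4 + (¼)*42²)/24 + 2098/3800 = (65/4 + (¼)*1764)*(1/24) + 2098*(1/3800) = (65/4 + 441)*(1/24) + 1049/1900 = (1829/4)*(1/24) + 1049/1900 = 1829/96 + 1049/1900 = 893951/45600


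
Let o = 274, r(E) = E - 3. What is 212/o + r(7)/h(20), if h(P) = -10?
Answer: 256/685 ≈ 0.37372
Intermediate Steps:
r(E) = -3 + E
212/o + r(7)/h(20) = 212/274 + (-3 + 7)/(-10) = 212*(1/274) + 4*(-⅒) = 106/137 - ⅖ = 256/685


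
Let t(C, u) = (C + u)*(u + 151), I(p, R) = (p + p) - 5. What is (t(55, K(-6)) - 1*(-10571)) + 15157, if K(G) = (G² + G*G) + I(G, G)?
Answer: 48388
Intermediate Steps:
I(p, R) = -5 + 2*p (I(p, R) = 2*p - 5 = -5 + 2*p)
K(G) = -5 + 2*G + 2*G² (K(G) = (G² + G*G) + (-5 + 2*G) = (G² + G²) + (-5 + 2*G) = 2*G² + (-5 + 2*G) = -5 + 2*G + 2*G²)
t(C, u) = (151 + u)*(C + u) (t(C, u) = (C + u)*(151 + u) = (151 + u)*(C + u))
(t(55, K(-6)) - 1*(-10571)) + 15157 = (((-5 + 2*(-6) + 2*(-6)²)² + 151*55 + 151*(-5 + 2*(-6) + 2*(-6)²) + 55*(-5 + 2*(-6) + 2*(-6)²)) - 1*(-10571)) + 15157 = (((-5 - 12 + 2*36)² + 8305 + 151*(-5 - 12 + 2*36) + 55*(-5 - 12 + 2*36)) + 10571) + 15157 = (((-5 - 12 + 72)² + 8305 + 151*(-5 - 12 + 72) + 55*(-5 - 12 + 72)) + 10571) + 15157 = ((55² + 8305 + 151*55 + 55*55) + 10571) + 15157 = ((3025 + 8305 + 8305 + 3025) + 10571) + 15157 = (22660 + 10571) + 15157 = 33231 + 15157 = 48388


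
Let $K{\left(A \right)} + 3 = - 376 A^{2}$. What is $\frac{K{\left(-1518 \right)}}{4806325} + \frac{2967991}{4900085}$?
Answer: $- \frac{846259013830444}{4710280207525} \approx -179.66$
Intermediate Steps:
$K{\left(A \right)} = -3 - 376 A^{2}$
$\frac{K{\left(-1518 \right)}}{4806325} + \frac{2967991}{4900085} = \frac{-3 - 376 \left(-1518\right)^{2}}{4806325} + \frac{2967991}{4900085} = \left(-3 - 866425824\right) \frac{1}{4806325} + 2967991 \cdot \frac{1}{4900085} = \left(-3 - 866425824\right) \frac{1}{4806325} + \frac{2967991}{4900085} = \left(-866425827\right) \frac{1}{4806325} + \frac{2967991}{4900085} = - \frac{866425827}{4806325} + \frac{2967991}{4900085} = - \frac{846259013830444}{4710280207525}$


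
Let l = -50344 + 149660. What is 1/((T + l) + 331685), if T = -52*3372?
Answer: 1/255657 ≈ 3.9115e-6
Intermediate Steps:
T = -175344
l = 99316
1/((T + l) + 331685) = 1/((-175344 + 99316) + 331685) = 1/(-76028 + 331685) = 1/255657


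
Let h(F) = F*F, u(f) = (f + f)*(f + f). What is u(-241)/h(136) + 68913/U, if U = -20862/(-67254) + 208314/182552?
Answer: 108701632282570891/2288668012720 ≈ 47496.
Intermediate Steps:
u(f) = 4*f² (u(f) = (2*f)*(2*f) = 4*f²)
h(F) = F²
U = 1484862465/1023112684 (U = -20862*(-1/67254) + 208314*(1/182552) = 3477/11209 + 104157/91276 = 1484862465/1023112684 ≈ 1.4513)
u(-241)/h(136) + 68913/U = (4*(-241)²)/(136²) + 68913/(1484862465/1023112684) = (4*58081)/18496 + 68913*(1023112684/1484862465) = 232324*(1/18496) + 23501921464164/494954155 = 58081/4624 + 23501921464164/494954155 = 108701632282570891/2288668012720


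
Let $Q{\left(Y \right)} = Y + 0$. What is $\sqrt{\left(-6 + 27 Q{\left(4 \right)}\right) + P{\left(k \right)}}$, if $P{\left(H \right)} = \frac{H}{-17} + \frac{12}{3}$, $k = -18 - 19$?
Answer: $\frac{\sqrt{31263}}{17} \approx 10.401$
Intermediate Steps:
$Q{\left(Y \right)} = Y$
$k = -37$
$P{\left(H \right)} = 4 - \frac{H}{17}$ ($P{\left(H \right)} = H \left(- \frac{1}{17}\right) + 12 \cdot \frac{1}{3} = - \frac{H}{17} + 4 = 4 - \frac{H}{17}$)
$\sqrt{\left(-6 + 27 Q{\left(4 \right)}\right) + P{\left(k \right)}} = \sqrt{\left(-6 + 27 \cdot 4\right) + \left(4 - - \frac{37}{17}\right)} = \sqrt{\left(-6 + 108\right) + \left(4 + \frac{37}{17}\right)} = \sqrt{102 + \frac{105}{17}} = \sqrt{\frac{1839}{17}} = \frac{\sqrt{31263}}{17}$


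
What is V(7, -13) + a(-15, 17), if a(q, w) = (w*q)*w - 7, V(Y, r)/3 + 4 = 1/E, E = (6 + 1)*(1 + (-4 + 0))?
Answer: -30479/7 ≈ -4354.1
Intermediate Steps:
E = -21 (E = 7*(1 - 4) = 7*(-3) = -21)
V(Y, r) = -85/7 (V(Y, r) = -12 + 3/(-21) = -12 + 3*(-1/21) = -12 - 1/7 = -85/7)
a(q, w) = -7 + q*w**2 (a(q, w) = (q*w)*w - 7 = q*w**2 - 7 = -7 + q*w**2)
V(7, -13) + a(-15, 17) = -85/7 + (-7 - 15*17**2) = -85/7 + (-7 - 15*289) = -85/7 + (-7 - 4335) = -85/7 - 4342 = -30479/7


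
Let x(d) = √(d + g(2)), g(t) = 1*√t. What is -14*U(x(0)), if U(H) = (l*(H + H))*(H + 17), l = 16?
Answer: 448*2^(¼)*(-17 - 2^(¼)) ≈ -9690.6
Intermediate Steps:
g(t) = √t
x(d) = √(d + √2)
U(H) = 32*H*(17 + H) (U(H) = (16*(H + H))*(H + 17) = (16*(2*H))*(17 + H) = (32*H)*(17 + H) = 32*H*(17 + H))
-14*U(x(0)) = -448*√(0 + √2)*(17 + √(0 + √2)) = -448*√(√2)*(17 + √(√2)) = -448*2^(¼)*(17 + 2^(¼))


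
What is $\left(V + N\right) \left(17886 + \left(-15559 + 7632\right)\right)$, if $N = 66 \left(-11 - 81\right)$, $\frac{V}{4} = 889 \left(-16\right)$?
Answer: $-627098312$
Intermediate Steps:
$V = -56896$ ($V = 4 \cdot 889 \left(-16\right) = 4 \left(-14224\right) = -56896$)
$N = -6072$ ($N = 66 \left(-92\right) = -6072$)
$\left(V + N\right) \left(17886 + \left(-15559 + 7632\right)\right) = \left(-56896 - 6072\right) \left(17886 + \left(-15559 + 7632\right)\right) = - 62968 \left(17886 - 7927\right) = \left(-62968\right) 9959 = -627098312$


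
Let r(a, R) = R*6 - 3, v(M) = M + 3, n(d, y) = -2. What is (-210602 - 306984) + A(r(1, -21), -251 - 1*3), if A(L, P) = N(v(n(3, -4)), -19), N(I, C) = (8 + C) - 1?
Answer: -517598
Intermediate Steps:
v(M) = 3 + M
r(a, R) = -3 + 6*R (r(a, R) = 6*R - 3 = -3 + 6*R)
N(I, C) = 7 + C
A(L, P) = -12 (A(L, P) = 7 - 19 = -12)
(-210602 - 306984) + A(r(1, -21), -251 - 1*3) = (-210602 - 306984) - 12 = -517586 - 12 = -517598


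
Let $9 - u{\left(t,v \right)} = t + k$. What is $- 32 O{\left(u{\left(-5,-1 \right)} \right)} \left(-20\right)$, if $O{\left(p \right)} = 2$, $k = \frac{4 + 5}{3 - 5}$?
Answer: $1280$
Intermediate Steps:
$k = - \frac{9}{2}$ ($k = \frac{9}{-2} = 9 \left(- \frac{1}{2}\right) = - \frac{9}{2} \approx -4.5$)
$u{\left(t,v \right)} = \frac{27}{2} - t$ ($u{\left(t,v \right)} = 9 - \left(t - \frac{9}{2}\right) = 9 - \left(- \frac{9}{2} + t\right) = \frac{27}{2} - t$)
$- 32 O{\left(u{\left(-5,-1 \right)} \right)} \left(-20\right) = \left(-32\right) 2 \left(-20\right) = \left(-64\right) \left(-20\right) = 1280$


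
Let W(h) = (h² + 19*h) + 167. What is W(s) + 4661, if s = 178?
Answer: 39894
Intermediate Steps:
W(h) = 167 + h² + 19*h
W(s) + 4661 = (167 + 178² + 19*178) + 4661 = (167 + 31684 + 3382) + 4661 = 35233 + 4661 = 39894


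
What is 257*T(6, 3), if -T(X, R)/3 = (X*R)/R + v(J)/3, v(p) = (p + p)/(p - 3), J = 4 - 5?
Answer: -9509/2 ≈ -4754.5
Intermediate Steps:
J = -1
v(p) = 2*p/(-3 + p) (v(p) = (2*p)/(-3 + p) = 2*p/(-3 + p))
T(X, R) = -1/2 - 3*X (T(X, R) = -3*((X*R)/R + (2*(-1)/(-3 - 1))/3) = -3*((R*X)/R + (2*(-1)/(-4))*(1/3)) = -3*(X + (2*(-1)*(-1/4))*(1/3)) = -3*(X + (1/2)*(1/3)) = -3*(X + 1/6) = -3*(1/6 + X) = -1/2 - 3*X)
257*T(6, 3) = 257*(-1/2 - 3*6) = 257*(-1/2 - 18) = 257*(-37/2) = -9509/2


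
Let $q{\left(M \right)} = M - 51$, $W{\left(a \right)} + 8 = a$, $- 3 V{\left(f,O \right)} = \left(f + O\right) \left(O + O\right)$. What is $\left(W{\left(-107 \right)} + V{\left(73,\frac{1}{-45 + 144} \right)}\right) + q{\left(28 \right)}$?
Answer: $- \frac{4072070}{29403} \approx -138.49$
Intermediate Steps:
$V{\left(f,O \right)} = - \frac{2 O \left(O + f\right)}{3}$ ($V{\left(f,O \right)} = - \frac{\left(f + O\right) \left(O + O\right)}{3} = - \frac{\left(O + f\right) 2 O}{3} = - \frac{2 O \left(O + f\right)}{3}$)
$W{\left(a \right)} = -8 + a$
$q{\left(M \right)} = -51 + M$
$\left(W{\left(-107 \right)} + V{\left(73,\frac{1}{-45 + 144} \right)}\right) + q{\left(28 \right)} = \left(\left(-8 - 107\right) - \frac{2 \left(\frac{1}{-45 + 144} + 73\right)}{3 \left(-45 + 144\right)}\right) + \left(-51 + 28\right) = \left(-115 - \frac{2 \left(\frac{1}{99} + 73\right)}{3 \cdot 99}\right) - 23 = \left(-115 - \frac{2 \left(\frac{1}{99} + 73\right)}{297}\right) - 23 = \left(-115 - \frac{2}{297} \cdot \frac{7228}{99}\right) - 23 = \left(-115 - \frac{14456}{29403}\right) - 23 = - \frac{3395801}{29403} - 23 = - \frac{4072070}{29403}$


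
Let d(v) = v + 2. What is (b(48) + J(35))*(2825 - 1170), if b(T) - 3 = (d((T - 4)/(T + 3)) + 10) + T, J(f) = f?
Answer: 8344510/51 ≈ 1.6362e+5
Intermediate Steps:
d(v) = 2 + v
b(T) = 15 + T + (-4 + T)/(3 + T) (b(T) = 3 + (((2 + (T - 4)/(T + 3)) + 10) + T) = 3 + (((2 + (-4 + T)/(3 + T)) + 10) + T) = 3 + ((12 + (-4 + T)/(3 + T)) + T) = 3 + (12 + T + (-4 + T)/(3 + T)) = 15 + T + (-4 + T)/(3 + T))
(b(48) + J(35))*(2825 - 1170) = ((41 + 48² + 19*48)/(3 + 48) + 35)*(2825 - 1170) = ((41 + 2304 + 912)/51 + 35)*1655 = ((1/51)*3257 + 35)*1655 = (3257/51 + 35)*1655 = (5042/51)*1655 = 8344510/51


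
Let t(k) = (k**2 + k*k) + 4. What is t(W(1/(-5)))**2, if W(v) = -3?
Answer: 484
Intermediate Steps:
t(k) = 4 + 2*k**2 (t(k) = (k**2 + k**2) + 4 = 2*k**2 + 4 = 4 + 2*k**2)
t(W(1/(-5)))**2 = (4 + 2*(-3)**2)**2 = (4 + 2*9)**2 = (4 + 18)**2 = 22**2 = 484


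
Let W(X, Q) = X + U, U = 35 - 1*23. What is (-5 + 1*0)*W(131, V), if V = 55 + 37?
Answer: -715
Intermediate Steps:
V = 92
U = 12 (U = 35 - 23 = 12)
W(X, Q) = 12 + X (W(X, Q) = X + 12 = 12 + X)
(-5 + 1*0)*W(131, V) = (-5 + 1*0)*(12 + 131) = (-5 + 0)*143 = -5*143 = -715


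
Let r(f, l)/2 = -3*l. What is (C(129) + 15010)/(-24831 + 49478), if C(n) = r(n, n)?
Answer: 14236/24647 ≈ 0.57760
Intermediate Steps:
r(f, l) = -6*l (r(f, l) = 2*(-3*l) = -6*l)
C(n) = -6*n
(C(129) + 15010)/(-24831 + 49478) = (-6*129 + 15010)/(-24831 + 49478) = (-774 + 15010)/24647 = 14236*(1/24647) = 14236/24647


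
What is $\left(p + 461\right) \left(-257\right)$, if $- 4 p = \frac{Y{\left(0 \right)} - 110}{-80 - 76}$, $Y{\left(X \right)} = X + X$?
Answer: $- \frac{36950689}{312} \approx -1.1843 \cdot 10^{5}$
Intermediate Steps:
$Y{\left(X \right)} = 2 X$
$p = - \frac{55}{312}$ ($p = - \frac{\left(2 \cdot 0 - 110\right) \frac{1}{-80 - 76}}{4} = - \frac{\left(0 - 110\right) \frac{1}{-156}}{4} = - \frac{\left(-110\right) \left(- \frac{1}{156}\right)}{4} = \left(- \frac{1}{4}\right) \frac{55}{78} = - \frac{55}{312} \approx -0.17628$)
$\left(p + 461\right) \left(-257\right) = \left(- \frac{55}{312} + 461\right) \left(-257\right) = \frac{143777}{312} \left(-257\right) = - \frac{36950689}{312}$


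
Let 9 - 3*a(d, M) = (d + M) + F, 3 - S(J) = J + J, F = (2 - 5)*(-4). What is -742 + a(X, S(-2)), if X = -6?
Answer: -2230/3 ≈ -743.33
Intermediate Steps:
F = 12 (F = -3*(-4) = 12)
S(J) = 3 - 2*J (S(J) = 3 - (J + J) = 3 - 2*J)
a(d, M) = -1 - M/3 - d/3 (a(d, M) = 3 - ((d + M) + 12)/3 = 3 - ((M + d) + 12)/3 = 3 - (12 + M + d)/3 = 3 + (-4 - M/3 - d/3) = -1 - M/3 - d/3)
-742 + a(X, S(-2)) = -742 + (-1 - (3 - 2*(-2))/3 - ⅓*(-6)) = -742 + (-1 - (3 + 4)/3 + 2) = -742 + (-1 - ⅓*7 + 2) = -742 + (-1 - 7/3 + 2) = -742 - 4/3 = -2230/3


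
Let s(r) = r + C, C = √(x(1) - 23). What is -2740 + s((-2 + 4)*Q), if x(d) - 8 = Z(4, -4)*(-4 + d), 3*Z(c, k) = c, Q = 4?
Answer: -2732 + I*√19 ≈ -2732.0 + 4.3589*I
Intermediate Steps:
Z(c, k) = c/3
x(d) = 8/3 + 4*d/3 (x(d) = 8 + ((⅓)*4)*(-4 + d) = 8 + 4*(-4 + d)/3 = 8 + (-16/3 + 4*d/3) = 8/3 + 4*d/3)
C = I*√19 (C = √((8/3 + (4/3)*1) - 23) = √((8/3 + 4/3) - 23) = √(4 - 23) = √(-19) = I*√19 ≈ 4.3589*I)
s(r) = r + I*√19
-2740 + s((-2 + 4)*Q) = -2740 + ((-2 + 4)*4 + I*√19) = -2740 + (2*4 + I*√19) = -2740 + (8 + I*√19) = -2732 + I*√19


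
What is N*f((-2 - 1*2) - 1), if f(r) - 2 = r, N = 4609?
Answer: -13827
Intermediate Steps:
f(r) = 2 + r
N*f((-2 - 1*2) - 1) = 4609*(2 + ((-2 - 1*2) - 1)) = 4609*(2 + ((-2 - 2) - 1)) = 4609*(2 + (-4 - 1)) = 4609*(2 - 5) = 4609*(-3) = -13827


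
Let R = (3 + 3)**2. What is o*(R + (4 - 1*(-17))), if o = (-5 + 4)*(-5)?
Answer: 285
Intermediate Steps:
o = 5 (o = -1*(-5) = 5)
R = 36 (R = 6**2 = 36)
o*(R + (4 - 1*(-17))) = 5*(36 + (4 - 1*(-17))) = 5*(36 + (4 + 17)) = 5*(36 + 21) = 5*57 = 285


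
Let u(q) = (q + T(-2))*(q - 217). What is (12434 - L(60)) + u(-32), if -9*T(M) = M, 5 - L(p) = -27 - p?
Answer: 60764/3 ≈ 20255.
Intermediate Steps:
L(p) = 32 + p (L(p) = 5 - (-27 - p) = 5 + (27 + p) = 32 + p)
T(M) = -M/9
u(q) = (-217 + q)*(2/9 + q) (u(q) = (q - 1/9*(-2))*(q - 217) = (q + 2/9)*(-217 + q) = (2/9 + q)*(-217 + q) = (-217 + q)*(2/9 + q))
(12434 - L(60)) + u(-32) = (12434 - (32 + 60)) + (-434/9 + (-32)**2 - 1951/9*(-32)) = (12434 - 1*92) + (-434/9 + 1024 + 62432/9) = (12434 - 92) + 23738/3 = 12342 + 23738/3 = 60764/3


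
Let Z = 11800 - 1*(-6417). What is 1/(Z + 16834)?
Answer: 1/35051 ≈ 2.8530e-5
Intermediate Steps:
Z = 18217 (Z = 11800 + 6417 = 18217)
1/(Z + 16834) = 1/(18217 + 16834) = 1/35051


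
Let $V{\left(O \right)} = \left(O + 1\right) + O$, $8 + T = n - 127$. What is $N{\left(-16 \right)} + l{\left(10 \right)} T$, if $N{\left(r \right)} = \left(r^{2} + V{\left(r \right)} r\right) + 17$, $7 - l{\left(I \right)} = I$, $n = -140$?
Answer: $1594$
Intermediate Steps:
$l{\left(I \right)} = 7 - I$
$T = -275$ ($T = -8 - 267 = -275$)
$V{\left(O \right)} = 1 + 2 O$ ($V{\left(O \right)} = \left(1 + O\right) + O = 1 + 2 O$)
$N{\left(r \right)} = 17 + r^{2} + r \left(1 + 2 r\right)$ ($N{\left(r \right)} = \left(r^{2} + \left(1 + 2 r\right) r\right) + 17 = \left(r^{2} + r \left(1 + 2 r\right)\right) + 17 = 17 + r^{2} + r \left(1 + 2 r\right)$)
$N{\left(-16 \right)} + l{\left(10 \right)} T = \left(17 - 16 + 3 \left(-16\right)^{2}\right) + \left(7 - 10\right) \left(-275\right) = \left(17 - 16 + 3 \cdot 256\right) + \left(7 - 10\right) \left(-275\right) = \left(17 - 16 + 768\right) - -825 = 769 + 825 = 1594$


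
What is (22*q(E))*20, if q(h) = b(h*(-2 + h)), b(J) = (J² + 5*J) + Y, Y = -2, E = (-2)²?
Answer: 44880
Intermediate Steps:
E = 4
b(J) = -2 + J² + 5*J (b(J) = (J² + 5*J) - 2 = -2 + J² + 5*J)
q(h) = -2 + h²*(-2 + h)² + 5*h*(-2 + h) (q(h) = -2 + (h*(-2 + h))² + 5*(h*(-2 + h)) = -2 + h²*(-2 + h)² + 5*h*(-2 + h))
(22*q(E))*20 = (22*(-2 + 4²*(-2 + 4)² + 5*4*(-2 + 4)))*20 = (22*(-2 + 16*2² + 5*4*2))*20 = (22*(-2 + 16*4 + 40))*20 = (22*(-2 + 64 + 40))*20 = (22*102)*20 = 2244*20 = 44880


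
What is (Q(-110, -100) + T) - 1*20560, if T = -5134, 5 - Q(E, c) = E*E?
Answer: -37789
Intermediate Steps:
Q(E, c) = 5 - E**2 (Q(E, c) = 5 - E*E = 5 - E**2)
(Q(-110, -100) + T) - 1*20560 = ((5 - 1*(-110)**2) - 5134) - 1*20560 = ((5 - 1*12100) - 5134) - 20560 = ((5 - 12100) - 5134) - 20560 = (-12095 - 5134) - 20560 = -17229 - 20560 = -37789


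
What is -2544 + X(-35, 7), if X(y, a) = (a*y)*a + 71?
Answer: -4188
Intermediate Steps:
X(y, a) = 71 + y*a² (X(y, a) = y*a² + 71 = 71 + y*a²)
-2544 + X(-35, 7) = -2544 + (71 - 35*7²) = -2544 + (71 - 35*49) = -2544 + (71 - 1715) = -2544 - 1644 = -4188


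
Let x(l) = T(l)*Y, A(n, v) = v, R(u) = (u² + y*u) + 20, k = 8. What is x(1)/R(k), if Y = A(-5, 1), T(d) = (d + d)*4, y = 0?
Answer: 2/21 ≈ 0.095238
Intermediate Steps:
R(u) = 20 + u² (R(u) = (u² + 0*u) + 20 = (u² + 0) + 20 = u² + 20 = 20 + u²)
T(d) = 8*d (T(d) = (2*d)*4 = 8*d)
Y = 1
x(l) = 8*l (x(l) = (8*l)*1 = 8*l)
x(1)/R(k) = (8*1)/(20 + 8²) = 8/(20 + 64) = 8/84 = 8*(1/84) = 2/21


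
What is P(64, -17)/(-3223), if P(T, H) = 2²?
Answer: -4/3223 ≈ -0.0012411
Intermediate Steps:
P(T, H) = 4
P(64, -17)/(-3223) = 4/(-3223) = 4*(-1/3223) = -4/3223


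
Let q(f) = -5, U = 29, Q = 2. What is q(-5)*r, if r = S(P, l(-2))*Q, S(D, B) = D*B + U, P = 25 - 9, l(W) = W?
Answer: 30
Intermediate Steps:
P = 16
S(D, B) = 29 + B*D (S(D, B) = D*B + 29 = B*D + 29 = 29 + B*D)
r = -6 (r = (29 - 2*16)*2 = (29 - 32)*2 = -3*2 = -6)
q(-5)*r = -5*(-6) = 30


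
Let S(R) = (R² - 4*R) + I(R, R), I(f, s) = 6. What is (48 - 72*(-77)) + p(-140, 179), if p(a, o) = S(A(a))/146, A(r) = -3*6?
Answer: 408417/73 ≈ 5594.8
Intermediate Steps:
A(r) = -18
S(R) = 6 + R² - 4*R (S(R) = (R² - 4*R) + 6 = 6 + R² - 4*R)
p(a, o) = 201/73 (p(a, o) = (6 + (-18)² - 4*(-18))/146 = (6 + 324 + 72)*(1/146) = 402*(1/146) = 201/73)
(48 - 72*(-77)) + p(-140, 179) = (48 - 72*(-77)) + 201/73 = (48 + 5544) + 201/73 = 5592 + 201/73 = 408417/73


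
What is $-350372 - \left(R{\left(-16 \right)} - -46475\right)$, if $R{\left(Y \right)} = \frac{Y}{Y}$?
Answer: $-396848$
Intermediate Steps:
$R{\left(Y \right)} = 1$
$-350372 - \left(R{\left(-16 \right)} - -46475\right) = -350372 - \left(1 - -46475\right) = -350372 - \left(1 + 46475\right) = -350372 - 46476 = -396848$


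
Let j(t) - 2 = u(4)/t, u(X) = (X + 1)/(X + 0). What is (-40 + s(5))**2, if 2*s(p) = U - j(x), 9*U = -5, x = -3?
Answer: 8743849/5184 ≈ 1686.7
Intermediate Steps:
u(X) = (1 + X)/X
U = -5/9 (U = (1/9)*(-5) = -5/9 ≈ -0.55556)
j(t) = 2 + 5/(4*t) (j(t) = 2 + ((1 + 4)/4)/t = 2 + ((1/4)*5)/t = 2 + 5/(4*t))
s(p) = -77/72 (s(p) = (-5/9 - (2 + (5/4)/(-3)))/2 = (-5/9 - (2 + (5/4)*(-1/3)))/2 = (-5/9 - (2 - 5/12))/2 = (-5/9 - 1*19/12)/2 = (-5/9 - 19/12)/2 = (1/2)*(-77/36) = -77/72)
(-40 + s(5))**2 = (-40 - 77/72)**2 = (-2957/72)**2 = 8743849/5184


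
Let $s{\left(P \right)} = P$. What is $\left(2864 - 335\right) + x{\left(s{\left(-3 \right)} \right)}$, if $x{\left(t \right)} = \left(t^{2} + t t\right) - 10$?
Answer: $2537$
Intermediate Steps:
$x{\left(t \right)} = -10 + 2 t^{2}$ ($x{\left(t \right)} = \left(t^{2} + t^{2}\right) - 10 = 2 t^{2} - 10 = -10 + 2 t^{2}$)
$\left(2864 - 335\right) + x{\left(s{\left(-3 \right)} \right)} = \left(2864 - 335\right) - \left(10 - 2 \left(-3\right)^{2}\right) = 2529 + \left(-10 + 2 \cdot 9\right) = 2529 + \left(-10 + 18\right) = 2529 + 8 = 2537$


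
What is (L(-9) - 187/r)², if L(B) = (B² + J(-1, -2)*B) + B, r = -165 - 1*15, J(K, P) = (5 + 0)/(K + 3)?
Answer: 82755409/32400 ≈ 2554.2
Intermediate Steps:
J(K, P) = 5/(3 + K)
r = -180 (r = -165 - 15 = -180)
L(B) = B² + 7*B/2 (L(B) = (B² + (5/(3 - 1))*B) + B = (B² + (5/2)*B) + B = (B² + (5*(½))*B) + B = (B² + 5*B/2) + B = B² + 7*B/2)
(L(-9) - 187/r)² = ((½)*(-9)*(7 + 2*(-9)) - 187/(-180))² = ((½)*(-9)*(7 - 18) - 187*(-1/180))² = ((½)*(-9)*(-11) + 187/180)² = (99/2 + 187/180)² = (9097/180)² = 82755409/32400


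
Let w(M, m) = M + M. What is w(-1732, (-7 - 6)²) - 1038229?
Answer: -1041693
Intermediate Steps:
w(M, m) = 2*M
w(-1732, (-7 - 6)²) - 1038229 = 2*(-1732) - 1038229 = -3464 - 1038229 = -1041693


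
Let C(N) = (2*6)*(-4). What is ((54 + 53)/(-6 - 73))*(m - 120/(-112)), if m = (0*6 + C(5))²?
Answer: -3452997/1106 ≈ -3122.1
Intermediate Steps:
C(N) = -48 (C(N) = 12*(-4) = -48)
m = 2304 (m = (0*6 - 48)² = (0 - 48)² = (-48)² = 2304)
((54 + 53)/(-6 - 73))*(m - 120/(-112)) = ((54 + 53)/(-6 - 73))*(2304 - 120/(-112)) = (107/(-79))*(2304 - 120*(-1/112)) = (107*(-1/79))*(2304 + 15/14) = -107/79*32271/14 = -3452997/1106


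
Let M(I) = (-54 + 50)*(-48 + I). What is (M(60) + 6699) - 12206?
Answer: -5555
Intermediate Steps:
M(I) = 192 - 4*I (M(I) = -4*(-48 + I) = 192 - 4*I)
(M(60) + 6699) - 12206 = ((192 - 4*60) + 6699) - 12206 = ((192 - 240) + 6699) - 12206 = (-48 + 6699) - 12206 = 6651 - 12206 = -5555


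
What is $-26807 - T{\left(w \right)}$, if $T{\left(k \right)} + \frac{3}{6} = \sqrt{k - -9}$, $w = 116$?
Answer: $- \frac{53613}{2} - 5 \sqrt{5} \approx -26818.0$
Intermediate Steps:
$T{\left(k \right)} = - \frac{1}{2} + \sqrt{9 + k}$ ($T{\left(k \right)} = - \frac{1}{2} + \sqrt{k - -9} = - \frac{1}{2} + \sqrt{k + \left(-5 + 14\right)} = - \frac{1}{2} + \sqrt{k + 9} = - \frac{1}{2} + \sqrt{9 + k}$)
$-26807 - T{\left(w \right)} = -26807 - \left(- \frac{1}{2} + \sqrt{9 + 116}\right) = -26807 - \left(- \frac{1}{2} + \sqrt{125}\right) = -26807 - \left(- \frac{1}{2} + 5 \sqrt{5}\right) = -26807 + \left(\frac{1}{2} - 5 \sqrt{5}\right) = - \frac{53613}{2} - 5 \sqrt{5}$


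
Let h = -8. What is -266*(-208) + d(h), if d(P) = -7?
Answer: 55321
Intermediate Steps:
-266*(-208) + d(h) = -266*(-208) - 7 = 55328 - 7 = 55321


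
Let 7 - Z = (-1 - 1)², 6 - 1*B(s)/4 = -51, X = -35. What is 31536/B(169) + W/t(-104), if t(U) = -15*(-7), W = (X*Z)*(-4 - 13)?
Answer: 2951/19 ≈ 155.32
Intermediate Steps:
B(s) = 228 (B(s) = 24 - 4*(-51) = 24 + 204 = 228)
Z = 3 (Z = 7 - (-1 - 1)² = 7 - 1*(-2)² = 7 - 1*4 = 7 - 4 = 3)
W = 1785 (W = (-35*3)*(-4 - 13) = -105*(-17) = 1785)
t(U) = 105
31536/B(169) + W/t(-104) = 31536/228 + 1785/105 = 31536*(1/228) + 1785*(1/105) = 2628/19 + 17 = 2951/19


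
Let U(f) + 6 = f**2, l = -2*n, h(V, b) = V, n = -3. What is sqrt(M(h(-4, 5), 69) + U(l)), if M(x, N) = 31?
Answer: sqrt(61) ≈ 7.8102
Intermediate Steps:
l = 6 (l = -2*(-3) = 6)
U(f) = -6 + f**2
sqrt(M(h(-4, 5), 69) + U(l)) = sqrt(31 + (-6 + 6**2)) = sqrt(31 + (-6 + 36)) = sqrt(31 + 30) = sqrt(61)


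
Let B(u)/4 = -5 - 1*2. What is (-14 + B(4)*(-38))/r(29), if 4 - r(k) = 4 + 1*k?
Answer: -1050/29 ≈ -36.207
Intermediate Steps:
B(u) = -28 (B(u) = 4*(-5 - 1*2) = 4*(-5 - 2) = 4*(-7) = -28)
r(k) = -k (r(k) = 4 - (4 + 1*k) = 4 - (4 + k) = 4 + (-4 - k) = -k)
(-14 + B(4)*(-38))/r(29) = (-14 - 28*(-38))/((-1*29)) = (-14 + 1064)/(-29) = 1050*(-1/29) = -1050/29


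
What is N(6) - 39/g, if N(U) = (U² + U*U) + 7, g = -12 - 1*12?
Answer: 645/8 ≈ 80.625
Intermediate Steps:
g = -24 (g = -12 - 12 = -24)
N(U) = 7 + 2*U² (N(U) = (U² + U²) + 7 = 2*U² + 7 = 7 + 2*U²)
N(6) - 39/g = (7 + 2*6²) - 39/(-24) = (7 + 2*36) - 1/24*(-39) = (7 + 72) + 13/8 = 79 + 13/8 = 645/8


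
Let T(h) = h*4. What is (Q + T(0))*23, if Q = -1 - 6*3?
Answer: -437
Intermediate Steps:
Q = -19 (Q = -1 - 18 = -19)
T(h) = 4*h
(Q + T(0))*23 = (-19 + 4*0)*23 = (-19 + 0)*23 = -19*23 = -437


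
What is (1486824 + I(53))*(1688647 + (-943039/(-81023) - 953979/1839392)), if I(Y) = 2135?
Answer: 374720182444234135605957/149033058016 ≈ 2.5143e+12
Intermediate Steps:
(1486824 + I(53))*(1688647 + (-943039/(-81023) - 953979/1839392)) = (1486824 + 2135)*(1688647 + (-943039/(-81023) - 953979/1839392)) = 1488959*(1688647 + (-943039*(-1/81023) - 953979*1/1839392)) = 1488959*(1688647 + (943039/81023 - 953979/1839392)) = 1488959*(1688647 + 1657324151771/149033058016) = 1488959*(251665883643696123/149033058016) = 374720182444234135605957/149033058016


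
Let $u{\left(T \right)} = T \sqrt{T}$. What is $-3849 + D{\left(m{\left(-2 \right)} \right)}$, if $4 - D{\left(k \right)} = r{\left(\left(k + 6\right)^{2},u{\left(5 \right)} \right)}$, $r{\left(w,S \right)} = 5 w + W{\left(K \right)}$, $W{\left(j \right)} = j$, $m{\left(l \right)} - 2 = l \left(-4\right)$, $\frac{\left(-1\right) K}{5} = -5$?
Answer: $-5150$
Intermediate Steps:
$K = 25$ ($K = \left(-5\right) \left(-5\right) = 25$)
$m{\left(l \right)} = 2 - 4 l$ ($m{\left(l \right)} = 2 + l \left(-4\right) = 2 - 4 l$)
$u{\left(T \right)} = T^{\frac{3}{2}}$
$r{\left(w,S \right)} = 25 + 5 w$ ($r{\left(w,S \right)} = 5 w + 25 = 25 + 5 w$)
$D{\left(k \right)} = -21 - 5 \left(6 + k\right)^{2}$ ($D{\left(k \right)} = 4 - \left(25 + 5 \left(k + 6\right)^{2}\right) = 4 - \left(25 + 5 \left(6 + k\right)^{2}\right) = -21 - 5 \left(6 + k\right)^{2}$)
$-3849 + D{\left(m{\left(-2 \right)} \right)} = -3849 - \left(21 + 5 \left(6 + \left(2 - -8\right)\right)^{2}\right) = -3849 - \left(21 + 5 \left(6 + \left(2 + 8\right)\right)^{2}\right) = -3849 - \left(21 + 5 \left(6 + 10\right)^{2}\right) = -3849 - \left(21 + 5 \cdot 16^{2}\right) = -3849 - 1301 = -5150$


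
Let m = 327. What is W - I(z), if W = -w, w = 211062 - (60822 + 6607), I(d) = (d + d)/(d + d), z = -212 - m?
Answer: -143634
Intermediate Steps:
z = -539 (z = -212 - 1*327 = -212 - 327 = -539)
I(d) = 1 (I(d) = (2*d)/((2*d)) = (2*d)*(1/(2*d)) = 1)
w = 143633 (w = 211062 - 1*67429 = 211062 - 67429 = 143633)
W = -143633 (W = -1*143633 = -143633)
W - I(z) = -143633 - 1*1 = -143633 - 1 = -143634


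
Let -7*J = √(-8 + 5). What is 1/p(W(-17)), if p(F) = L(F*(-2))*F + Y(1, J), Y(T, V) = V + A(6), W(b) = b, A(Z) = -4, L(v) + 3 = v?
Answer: -8673/4605364 + 7*I*√3/13816092 ≈ -0.0018832 + 8.7755e-7*I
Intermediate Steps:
L(v) = -3 + v
J = -I*√3/7 (J = -√(-8 + 5)/7 = -I*√3/7 ≈ -0.24744*I)
Y(T, V) = -4 + V (Y(T, V) = V - 4 = -4 + V)
p(F) = -4 + F*(-3 - 2*F) - I*√3/7 (p(F) = (-3 + F*(-2))*F + (-4 - I*√3/7) = (-3 - 2*F)*F + (-4 - I*√3/7) = F*(-3 - 2*F) + (-4 - I*√3/7) = -4 + F*(-3 - 2*F) - I*√3/7)
1/p(W(-17)) = 1/(-4 - 1*(-17)*(3 + 2*(-17)) - I*√3/7) = 1/(-4 - 1*(-17)*(3 - 34) - I*√3/7) = 1/(-4 - 1*(-17)*(-31) - I*√3/7) = 1/(-4 - 527 - I*√3/7) = 1/(-531 - I*√3/7)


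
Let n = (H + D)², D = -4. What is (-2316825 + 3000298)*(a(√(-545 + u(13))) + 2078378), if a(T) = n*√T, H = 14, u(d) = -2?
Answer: 1420515246794 + 68347300*547^(¼)*√I ≈ 1.4207e+12 + 2.3372e+8*I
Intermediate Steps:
n = 100 (n = (14 - 4)² = 10² = 100)
a(T) = 100*√T
(-2316825 + 3000298)*(a(√(-545 + u(13))) + 2078378) = (-2316825 + 3000298)*(100*√(√(-545 - 2)) + 2078378) = 683473*(100*√(√(-547)) + 2078378) = 683473*(100*√(I*√547) + 2078378) = 683473*(100*(547^(¼)*√I) + 2078378) = 683473*(100*547^(¼)*√I + 2078378) = 683473*(2078378 + 100*547^(¼)*√I) = 1420515246794 + 68347300*547^(¼)*√I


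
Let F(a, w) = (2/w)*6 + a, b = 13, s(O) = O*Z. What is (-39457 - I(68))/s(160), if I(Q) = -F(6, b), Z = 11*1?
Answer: -512851/22880 ≈ -22.415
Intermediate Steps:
Z = 11
s(O) = 11*O (s(O) = O*11 = 11*O)
F(a, w) = a + 12/w (F(a, w) = 12/w + a = a + 12/w)
I(Q) = -90/13 (I(Q) = -(6 + 12/13) = -1*90/13 = -90/13)
(-39457 - I(68))/s(160) = (-39457 - 1*(-90/13))/((11*160)) = (-39457 + 90/13)/1760 = -512851/13*1/1760 = -512851/22880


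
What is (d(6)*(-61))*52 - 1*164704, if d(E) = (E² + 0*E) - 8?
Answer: -253520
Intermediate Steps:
d(E) = -8 + E² (d(E) = (E² + 0) - 8 = E² - 8 = -8 + E²)
(d(6)*(-61))*52 - 1*164704 = ((-8 + 6²)*(-61))*52 - 1*164704 = ((-8 + 36)*(-61))*52 - 164704 = (28*(-61))*52 - 164704 = -1708*52 - 164704 = -88816 - 164704 = -253520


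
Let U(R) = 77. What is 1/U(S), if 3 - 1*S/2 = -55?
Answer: 1/77 ≈ 0.012987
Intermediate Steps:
S = 116 (S = 6 - 2*(-55) = 6 + 110 = 116)
1/U(S) = 1/77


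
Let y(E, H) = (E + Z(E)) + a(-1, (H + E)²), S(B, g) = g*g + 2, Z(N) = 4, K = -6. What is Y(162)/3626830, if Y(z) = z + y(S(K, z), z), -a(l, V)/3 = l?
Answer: 5283/725366 ≈ 0.0072832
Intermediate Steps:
a(l, V) = -3*l
S(B, g) = 2 + g² (S(B, g) = g² + 2 = 2 + g²)
y(E, H) = 7 + E (y(E, H) = (E + 4) - 3*(-1) = (4 + E) + 3 = 7 + E)
Y(z) = 9 + z + z² (Y(z) = z + (7 + (2 + z²)) = z + (9 + z²) = 9 + z + z²)
Y(162)/3626830 = (9 + 162 + 162²)/3626830 = (9 + 162 + 26244)*(1/3626830) = 26415*(1/3626830) = 5283/725366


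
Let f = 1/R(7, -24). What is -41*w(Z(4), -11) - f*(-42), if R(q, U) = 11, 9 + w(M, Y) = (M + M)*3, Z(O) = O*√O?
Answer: -17547/11 ≈ -1595.2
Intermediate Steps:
Z(O) = O^(3/2)
w(M, Y) = -9 + 6*M (w(M, Y) = -9 + (M + M)*3 = -9 + (2*M)*3 = -9 + 6*M)
f = 1/11 ≈ 0.090909
-41*w(Z(4), -11) - f*(-42) = -41*(-9 + 6*4^(3/2)) - (-42)/11 = -41*(-9 + 6*8) - 1*(-42/11) = -41*(-9 + 48) + 42/11 = -41*39 + 42/11 = -1599 + 42/11 = -17547/11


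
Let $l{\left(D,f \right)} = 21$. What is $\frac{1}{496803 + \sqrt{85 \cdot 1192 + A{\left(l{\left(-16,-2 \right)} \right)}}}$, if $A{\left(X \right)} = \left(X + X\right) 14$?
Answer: $\frac{496803}{246813118901} - \frac{2 \sqrt{25477}}{246813118901} \approx 2.0116 \cdot 10^{-6}$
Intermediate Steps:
$A{\left(X \right)} = 28 X$ ($A{\left(X \right)} = 2 X 14 = 28 X$)
$\frac{1}{496803 + \sqrt{85 \cdot 1192 + A{\left(l{\left(-16,-2 \right)} \right)}}} = \frac{1}{496803 + \sqrt{85 \cdot 1192 + 28 \cdot 21}} = \frac{1}{496803 + \sqrt{101320 + 588}} = \frac{1}{496803 + \sqrt{101908}} = \frac{1}{496803 + 2 \sqrt{25477}}$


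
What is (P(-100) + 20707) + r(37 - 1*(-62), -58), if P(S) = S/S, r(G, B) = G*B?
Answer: 14966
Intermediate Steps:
r(G, B) = B*G
P(S) = 1
(P(-100) + 20707) + r(37 - 1*(-62), -58) = (1 + 20707) - 58*(37 - 1*(-62)) = 20708 - 58*(37 + 62) = 20708 - 58*99 = 20708 - 5742 = 14966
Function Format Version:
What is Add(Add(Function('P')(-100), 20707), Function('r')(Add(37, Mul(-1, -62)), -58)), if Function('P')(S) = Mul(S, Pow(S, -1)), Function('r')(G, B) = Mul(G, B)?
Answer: 14966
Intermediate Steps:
Function('r')(G, B) = Mul(B, G)
Function('P')(S) = 1
Add(Add(Function('P')(-100), 20707), Function('r')(Add(37, Mul(-1, -62)), -58)) = Add(Add(1, 20707), Mul(-58, Add(37, Mul(-1, -62)))) = Add(20708, Mul(-58, Add(37, 62))) = Add(20708, Mul(-58, 99)) = Add(20708, -5742) = 14966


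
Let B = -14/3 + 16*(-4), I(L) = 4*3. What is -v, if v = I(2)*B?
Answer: 824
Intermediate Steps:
I(L) = 12
B = -206/3 (B = -14*1/3 - 64 = -14/3 - 64 = -206/3 ≈ -68.667)
v = -824 (v = 12*(-206/3) = -824)
-v = -1*(-824) = 824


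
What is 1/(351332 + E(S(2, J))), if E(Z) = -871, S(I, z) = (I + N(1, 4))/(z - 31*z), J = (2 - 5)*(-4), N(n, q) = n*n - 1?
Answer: 1/350461 ≈ 2.8534e-6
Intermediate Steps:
N(n, q) = -1 + n**2 (N(n, q) = n**2 - 1 = -1 + n**2)
J = 12 (J = -3*(-4) = 12)
S(I, z) = -I/(30*z) (S(I, z) = (I + (-1 + 1**2))/(z - 31*z) = (I + (-1 + 1))/((-30*z)) = (I + 0)*(-1/(30*z)) = I*(-1/(30*z)) = -I/(30*z))
1/(351332 + E(S(2, J))) = 1/(351332 - 871) = 1/350461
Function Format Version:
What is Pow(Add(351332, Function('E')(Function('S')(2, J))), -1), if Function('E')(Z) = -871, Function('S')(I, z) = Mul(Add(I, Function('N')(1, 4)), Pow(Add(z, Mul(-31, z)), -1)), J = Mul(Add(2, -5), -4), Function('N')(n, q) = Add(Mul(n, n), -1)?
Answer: Rational(1, 350461) ≈ 2.8534e-6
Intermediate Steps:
Function('N')(n, q) = Add(-1, Pow(n, 2)) (Function('N')(n, q) = Add(Pow(n, 2), -1) = Add(-1, Pow(n, 2)))
J = 12 (J = Mul(-3, -4) = 12)
Function('S')(I, z) = Mul(Rational(-1, 30), I, Pow(z, -1)) (Function('S')(I, z) = Mul(Add(I, Add(-1, Pow(1, 2))), Pow(Add(z, Mul(-31, z)), -1)) = Mul(Add(I, Add(-1, 1)), Pow(Mul(-30, z), -1)) = Mul(Add(I, 0), Mul(Rational(-1, 30), Pow(z, -1))) = Mul(I, Mul(Rational(-1, 30), Pow(z, -1))) = Mul(Rational(-1, 30), I, Pow(z, -1)))
Pow(Add(351332, Function('E')(Function('S')(2, J))), -1) = Pow(Add(351332, -871), -1) = Pow(350461, -1) = Rational(1, 350461)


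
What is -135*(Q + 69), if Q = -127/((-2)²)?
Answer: -20115/4 ≈ -5028.8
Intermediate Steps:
Q = -127/4 ≈ -31.750
-135*(Q + 69) = -135*(-127/4 + 69) = -135*149/4 = -20115/4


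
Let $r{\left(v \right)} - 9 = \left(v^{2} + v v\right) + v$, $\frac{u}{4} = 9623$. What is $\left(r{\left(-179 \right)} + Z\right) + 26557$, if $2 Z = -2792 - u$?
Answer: $69827$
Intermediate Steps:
$u = 38492$ ($u = 4 \cdot 9623 = 38492$)
$r{\left(v \right)} = 9 + v + 2 v^{2}$ ($r{\left(v \right)} = 9 + \left(\left(v^{2} + v v\right) + v\right) = 9 + \left(\left(v^{2} + v^{2}\right) + v\right) = 9 + \left(2 v^{2} + v\right) = 9 + \left(v + 2 v^{2}\right) = 9 + v + 2 v^{2}$)
$Z = -20642$ ($Z = \frac{-2792 - 38492}{2} = \frac{1}{2} \left(-41284\right) = -20642$)
$\left(r{\left(-179 \right)} + Z\right) + 26557 = \left(\left(9 - 179 + 2 \left(-179\right)^{2}\right) - 20642\right) + 26557 = \left(\left(9 - 179 + 2 \cdot 32041\right) - 20642\right) + 26557 = \left(\left(9 - 179 + 64082\right) - 20642\right) + 26557 = \left(63912 - 20642\right) + 26557 = 43270 + 26557 = 69827$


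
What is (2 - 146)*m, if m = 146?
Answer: -21024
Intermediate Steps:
(2 - 146)*m = (2 - 146)*146 = -144*146 = -21024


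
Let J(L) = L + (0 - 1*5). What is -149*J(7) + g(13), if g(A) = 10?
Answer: -288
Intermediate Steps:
J(L) = -5 + L (J(L) = L + (0 - 5) = L - 5 = -5 + L)
-149*J(7) + g(13) = -149*(-5 + 7) + 10 = -149*2 + 10 = -298 + 10 = -288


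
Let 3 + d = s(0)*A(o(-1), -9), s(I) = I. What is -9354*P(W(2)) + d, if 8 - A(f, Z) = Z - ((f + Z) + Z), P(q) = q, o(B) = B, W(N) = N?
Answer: -18711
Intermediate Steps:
A(f, Z) = 8 + Z + f (A(f, Z) = 8 - (Z - ((f + Z) + Z)) = 8 - (Z - ((Z + f) + Z)) = 8 - (Z - (f + 2*Z)) = 8 - (Z + (-f - 2*Z)) = 8 - (-Z - f) = 8 + (Z + f) = 8 + Z + f)
d = -3 (d = -3 + 0*(8 - 9 - 1) = -3 + 0*(-2) = -3 + 0 = -3)
-9354*P(W(2)) + d = -9354*2 - 3 = -18708 - 3 = -18711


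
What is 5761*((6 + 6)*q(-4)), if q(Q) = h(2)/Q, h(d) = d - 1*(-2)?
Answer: -69132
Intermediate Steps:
h(d) = 2 + d (h(d) = d + 2 = 2 + d)
q(Q) = 4/Q (q(Q) = (2 + 2)/Q = 4/Q)
5761*((6 + 6)*q(-4)) = 5761*((6 + 6)*(4/(-4))) = 5761*(12*(4*(-1/4))) = 5761*(12*(-1)) = 5761*(-12) = -69132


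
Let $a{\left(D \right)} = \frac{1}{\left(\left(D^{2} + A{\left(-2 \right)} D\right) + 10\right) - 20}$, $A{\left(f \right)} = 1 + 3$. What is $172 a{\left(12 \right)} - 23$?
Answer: $- \frac{2007}{91} \approx -22.055$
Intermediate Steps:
$A{\left(f \right)} = 4$
$a{\left(D \right)} = \frac{1}{-10 + D^{2} + 4 D}$ ($a{\left(D \right)} = \frac{1}{\left(\left(D^{2} + 4 D\right) + 10\right) - 20} = \frac{1}{\left(10 + D^{2} + 4 D\right) - 20} = \frac{1}{-10 + D^{2} + 4 D}$)
$172 a{\left(12 \right)} - 23 = \frac{172}{-10 + 12^{2} + 4 \cdot 12} - 23 = \frac{172}{-10 + 144 + 48} - 23 = \frac{172}{182} - 23 = 172 \cdot \frac{1}{182} - 23 = \frac{86}{91} - 23 = - \frac{2007}{91}$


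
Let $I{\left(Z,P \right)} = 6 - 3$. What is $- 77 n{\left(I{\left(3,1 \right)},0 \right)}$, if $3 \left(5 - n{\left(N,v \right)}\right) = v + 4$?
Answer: $- \frac{847}{3} \approx -282.33$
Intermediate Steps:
$I{\left(Z,P \right)} = 3$ ($I{\left(Z,P \right)} = 6 - 3 = 3$)
$n{\left(N,v \right)} = \frac{11}{3} - \frac{v}{3}$ ($n{\left(N,v \right)} = 5 - \frac{v + 4}{3} = 5 - \frac{4 + v}{3} = 5 - \left(\frac{4}{3} + \frac{v}{3}\right) = \frac{11}{3} - \frac{v}{3}$)
$- 77 n{\left(I{\left(3,1 \right)},0 \right)} = - 77 \left(\frac{11}{3} - 0\right) = - 77 \left(\frac{11}{3} + 0\right) = \left(-77\right) \frac{11}{3} = - \frac{847}{3}$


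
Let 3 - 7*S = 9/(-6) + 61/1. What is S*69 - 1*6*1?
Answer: -7881/14 ≈ -562.93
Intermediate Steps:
S = -113/14 (S = 3/7 - (9/(-6) + 61/1)/7 = 3/7 - (9*(-⅙) + 61*1)/7 = 3/7 - (-3/2 + 61)/7 = 3/7 - ⅐*119/2 = 3/7 - 17/2 = -113/14 ≈ -8.0714)
S*69 - 1*6*1 = -113/14*69 - 1*6*1 = -7797/14 - 6*1 = -7797/14 - 6 = -7881/14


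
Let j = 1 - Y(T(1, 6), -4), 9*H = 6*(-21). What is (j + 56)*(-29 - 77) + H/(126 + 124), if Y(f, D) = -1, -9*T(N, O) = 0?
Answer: -768507/125 ≈ -6148.1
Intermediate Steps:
T(N, O) = 0 (T(N, O) = -⅑*0 = 0)
H = -14 (H = (6*(-21))/9 = (⅑)*(-126) = -14)
j = 2 (j = 1 - 1*(-1) = 1 + 1 = 2)
(j + 56)*(-29 - 77) + H/(126 + 124) = (2 + 56)*(-29 - 77) - 14/(126 + 124) = 58*(-106) - 14/250 = -6148 - 14*1/250 = -6148 - 7/125 = -768507/125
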